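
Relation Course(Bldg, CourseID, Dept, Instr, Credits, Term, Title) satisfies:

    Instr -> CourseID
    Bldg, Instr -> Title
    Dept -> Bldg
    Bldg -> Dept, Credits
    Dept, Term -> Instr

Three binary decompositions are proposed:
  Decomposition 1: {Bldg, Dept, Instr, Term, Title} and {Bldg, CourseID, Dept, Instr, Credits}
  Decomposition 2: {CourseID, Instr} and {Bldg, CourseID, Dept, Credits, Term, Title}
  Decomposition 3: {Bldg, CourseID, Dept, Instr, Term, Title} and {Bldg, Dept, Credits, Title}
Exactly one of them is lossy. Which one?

Decomposition 2

Decomposition 1: common = {Bldg, Dept, Instr}, closure = {Bldg, CourseID, Dept, Instr, Credits, Title} → lossless.
Decomposition 2: common = {CourseID}, closure = {CourseID} → lossy.
Decomposition 3: common = {Bldg, Dept, Title}, closure = {Bldg, Dept, Credits, Title} → lossless.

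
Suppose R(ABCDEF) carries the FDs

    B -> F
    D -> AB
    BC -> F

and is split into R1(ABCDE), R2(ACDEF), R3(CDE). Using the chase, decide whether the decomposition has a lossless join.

Chase test. Columns are ABCDEF; row i has aⱼ where attribute j ∈ Ri, else bᵢⱼ.
Initial tableau (one row per fragment):
  row 1: a1 a2 a3 a4 a5 b16
  row 2: a1 b22 a3 a4 a5 a6
  row 3: b31 b32 a3 a4 a5 b36
Rows 1 and 2 agree on D; apply D→AB and equate their AB entries.
Rows 1 and 3 agree on D; apply D→AB and equate their AB entries.
Rows 1 and 2 agree on BC; apply BC→F and equate their F entries.
Rows 1 and 3 agree on BC; apply BC→F and equate their F entries.
Row 1 is now all distinguished symbols — the join is lossless.

Yes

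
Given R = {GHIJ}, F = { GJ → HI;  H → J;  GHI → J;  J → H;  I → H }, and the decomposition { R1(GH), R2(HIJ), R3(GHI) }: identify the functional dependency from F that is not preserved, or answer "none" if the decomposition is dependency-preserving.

GJ → HI: restricted closure across fragments reaches HI.
H → J lies within R2.
GHI → J: restricted closure across fragments reaches J.
J → H lies within R2.
I → H lies within R2.
Every dependency is enforceable on the fragments, so the decomposition is dependency-preserving.

none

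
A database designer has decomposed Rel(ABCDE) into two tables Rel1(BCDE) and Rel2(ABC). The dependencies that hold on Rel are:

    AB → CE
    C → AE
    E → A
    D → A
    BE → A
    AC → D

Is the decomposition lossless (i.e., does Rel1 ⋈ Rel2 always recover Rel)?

Yes

Common attributes: Rel1 ∩ Rel2 = {BC}.
Closure of {BC}: C → AE applies, adding AE; AC → D applies, adding D. So (BC)⁺ = {ABCDE}.
This closure contains every attribute of Rel1, so Rel1 ∩ Rel2 → Rel1. The join is lossless.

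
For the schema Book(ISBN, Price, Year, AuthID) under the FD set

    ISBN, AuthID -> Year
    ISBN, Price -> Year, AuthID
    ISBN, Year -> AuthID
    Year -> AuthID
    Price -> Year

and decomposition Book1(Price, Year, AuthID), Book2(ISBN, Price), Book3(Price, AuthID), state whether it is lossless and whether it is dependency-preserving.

lossless but not dependency-preserving

Lossless test (chase): Rows 1 and 2 agree on Price; apply Price→Year and equate their Year entries. Rows 1 and 3 agree on Price; apply Price→Year and equate their Year entries. Rows 1 and 2 agree on Year; apply Year→AuthID and equate their AuthID entries. Row 2 is now all distinguished symbols — the join is lossless.
Dependency preservation: the restricted closure of {ISBN, AuthID} across the fragments never reaches {Year}, so ISBN, AuthID → Year cannot be enforced without a join — not preserved.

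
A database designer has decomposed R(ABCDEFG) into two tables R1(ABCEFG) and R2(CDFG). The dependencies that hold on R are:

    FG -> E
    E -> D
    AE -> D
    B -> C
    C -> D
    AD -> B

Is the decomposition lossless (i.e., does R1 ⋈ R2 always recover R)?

Common attributes: R1 ∩ R2 = {CFG}.
Closure of {CFG}: FG → E applies, adding E; E → D applies, adding D. So (CFG)⁺ = {CDEFG}.
This closure contains every attribute of R2, so R1 ∩ R2 → R2. The join is lossless.

Yes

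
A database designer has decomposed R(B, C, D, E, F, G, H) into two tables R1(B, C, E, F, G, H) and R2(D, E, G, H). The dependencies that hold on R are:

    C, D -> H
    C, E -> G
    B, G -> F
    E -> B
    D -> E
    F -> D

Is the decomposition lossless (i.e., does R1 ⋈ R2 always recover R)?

Yes

Common attributes: R1 ∩ R2 = {E, G, H}.
Closure of {E, G, H}: E → B applies, adding B; B, G → F applies, adding F; F → D applies, adding D. So (E, G, H)⁺ = {B, D, E, F, G, H}.
This closure contains every attribute of R2, so R1 ∩ R2 → R2. The join is lossless.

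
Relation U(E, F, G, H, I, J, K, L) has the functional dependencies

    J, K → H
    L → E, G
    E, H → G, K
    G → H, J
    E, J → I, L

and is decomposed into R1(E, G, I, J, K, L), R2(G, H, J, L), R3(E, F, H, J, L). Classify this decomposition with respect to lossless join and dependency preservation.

Lossless test (chase): Rows 1 and 2 agree on L; apply L→E, G and equate their E, G entries. Rows 1 and 3 agree on L; apply L→E, G and equate their E, G entries. Rows 2 and 3 agree on E, H; apply E, H→G, K and equate their G, K entries. Rows 1 and 2 agree on G; apply G→H, J and equate their H, J entries. Rows 1 and 2 agree on E, J; apply E, J→I, L and equate their I, L entries. Rows 1 and 3 agree on E, J; apply E, J→I, L and equate their I, L entries. Rows 1 and 2 agree on E, H; apply E, H→G, K and equate their G, K entries. Row 3 is now all distinguished symbols — the join is lossless.
Dependency preservation: the restricted closure of {J, K} across the fragments never reaches {H}, so J, K → H cannot be enforced without a join — not preserved.

lossless but not dependency-preserving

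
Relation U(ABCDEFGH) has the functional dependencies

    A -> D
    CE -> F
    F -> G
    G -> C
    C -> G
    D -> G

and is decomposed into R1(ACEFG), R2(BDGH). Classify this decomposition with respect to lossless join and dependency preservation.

lossy and not dependency-preserving

Lossless test: (G)⁺ = {CG}, which is a superkey of neither fragment — lossy.
Dependency preservation: the restricted closure of {A} across the fragments never reaches {D}, so A → D cannot be enforced without a join — not preserved.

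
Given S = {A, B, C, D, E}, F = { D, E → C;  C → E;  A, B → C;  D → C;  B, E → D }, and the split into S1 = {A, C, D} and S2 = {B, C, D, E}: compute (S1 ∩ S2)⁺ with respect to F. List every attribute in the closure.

S1 ∩ S2 = {C, D}.
C → E applies, adding E
Closure: {C, D, E}.

C, D, E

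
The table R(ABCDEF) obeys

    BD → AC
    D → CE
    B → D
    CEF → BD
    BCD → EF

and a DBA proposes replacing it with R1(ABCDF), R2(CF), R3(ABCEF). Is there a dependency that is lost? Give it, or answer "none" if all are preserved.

D → CE

Check D → CE: no single fragment contains all of {CDE}, and the restricted closure of {D} across the fragments never reaches {CE}.
BD → AC is preserved.
B → D is preserved.
CEF → BD is preserved.
BCD → EF is preserved.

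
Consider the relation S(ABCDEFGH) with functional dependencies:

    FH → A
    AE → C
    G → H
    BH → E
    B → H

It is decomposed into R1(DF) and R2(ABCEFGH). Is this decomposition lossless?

Common attributes: R1 ∩ R2 = {F}.
No dependency enlarges {F}, so (F)⁺ = {F}.
The closure contains neither all of R1 = {DF} nor all of R2 = {ABCEFGH}, so the common attributes are not a superkey of either fragment. The join is lossy.

No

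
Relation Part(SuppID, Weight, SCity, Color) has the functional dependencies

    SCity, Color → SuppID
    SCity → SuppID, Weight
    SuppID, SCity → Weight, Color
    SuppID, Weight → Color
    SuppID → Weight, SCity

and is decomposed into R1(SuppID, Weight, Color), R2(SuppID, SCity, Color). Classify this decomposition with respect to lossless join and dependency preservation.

lossless and dependency-preserving

Lossless test: (SuppID, Color)⁺ = {SuppID, Weight, SCity, Color}, which contains all of one fragment — lossless.
Dependency preservation: SCity → SuppID, Weight; SuppID, SCity → Weight, Color; SuppID → Weight, SCity are not contained in any single fragment, but the restricted closure of each left-hand side across the fragments still reaches the right-hand side; the remaining FDs each lie inside some fragment. All dependencies are preserved.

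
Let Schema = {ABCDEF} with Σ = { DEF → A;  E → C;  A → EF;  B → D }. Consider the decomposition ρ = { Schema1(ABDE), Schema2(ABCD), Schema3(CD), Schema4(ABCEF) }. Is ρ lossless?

Chase test. Columns are ABCDEF; row i has aⱼ where attribute j ∈ Schemai, else bᵢⱼ.
Initial tableau (one row per fragment):
  row 1: a1 a2 b13 a4 a5 b16
  row 2: a1 a2 a3 a4 b25 b26
  row 3: b31 b32 a3 a4 b35 b36
  row 4: a1 a2 a3 b44 a5 a6
Rows 1 and 4 agree on E; apply E→C and equate their C entries.
Rows 1 and 2 agree on A; apply A→EF and equate their EF entries.
Rows 1 and 4 agree on A; apply A→EF and equate their EF entries.
Rows 1 and 4 agree on B; apply B→D and equate their D entries.
Row 1 is now all distinguished symbols — the join is lossless.

Yes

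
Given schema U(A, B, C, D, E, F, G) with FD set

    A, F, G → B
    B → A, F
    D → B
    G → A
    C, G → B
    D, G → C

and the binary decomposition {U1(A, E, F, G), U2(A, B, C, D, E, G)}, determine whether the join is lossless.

No

Common attributes: U1 ∩ U2 = {A, E, G}.
No dependency enlarges {A, E, G}, so (A, E, G)⁺ = {A, E, G}.
The closure contains neither all of U1 = {A, E, F, G} nor all of U2 = {A, B, C, D, E, G}, so the common attributes are not a superkey of either fragment. The join is lossy.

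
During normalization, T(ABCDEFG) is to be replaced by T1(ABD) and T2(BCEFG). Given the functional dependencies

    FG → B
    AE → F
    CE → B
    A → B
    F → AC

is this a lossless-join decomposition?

Common attributes: T1 ∩ T2 = {B}.
No dependency enlarges {B}, so (B)⁺ = {B}.
The closure contains neither all of T1 = {ABD} nor all of T2 = {BCEFG}, so the common attributes are not a superkey of either fragment. The join is lossy.

No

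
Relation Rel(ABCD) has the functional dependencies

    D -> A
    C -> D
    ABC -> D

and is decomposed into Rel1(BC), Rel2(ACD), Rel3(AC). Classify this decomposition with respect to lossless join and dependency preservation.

Lossless test (chase): Rows 1 and 2 agree on C; apply C→D and equate their D entries. Rows 1 and 3 agree on C; apply C→D and equate their D entries. Rows 1 and 2 agree on D; apply D→A and equate their A entries. Row 1 is now all distinguished symbols — the join is lossless.
Dependency preservation: ABC → D is not contained in any single fragment, but the restricted closure of its left-hand side across the fragments still reaches the right-hand side; the remaining FDs each lie inside some fragment. All dependencies are preserved.

lossless and dependency-preserving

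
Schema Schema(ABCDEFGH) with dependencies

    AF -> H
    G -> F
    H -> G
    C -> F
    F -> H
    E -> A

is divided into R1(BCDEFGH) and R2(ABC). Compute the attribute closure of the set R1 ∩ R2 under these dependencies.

R1 ∩ R2 = {BC}.
C → F applies, adding F
F → H applies, adding H
H → G applies, adding G
Closure: {BCFGH}.

BCFGH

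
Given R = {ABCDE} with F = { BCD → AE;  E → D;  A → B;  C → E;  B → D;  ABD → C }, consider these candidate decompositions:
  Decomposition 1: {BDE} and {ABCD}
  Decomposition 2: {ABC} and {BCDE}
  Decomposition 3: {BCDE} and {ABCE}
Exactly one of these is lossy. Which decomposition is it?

Decomposition 1: common = {BD}, closure = {BD} → lossy.
Decomposition 2: common = {BC}, closure = {ABCDE} → lossless.
Decomposition 3: common = {BCE}, closure = {ABCDE} → lossless.

Decomposition 1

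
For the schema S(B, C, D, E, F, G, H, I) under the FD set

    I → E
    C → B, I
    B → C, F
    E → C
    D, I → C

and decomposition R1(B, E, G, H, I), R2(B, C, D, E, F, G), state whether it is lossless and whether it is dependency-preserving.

Lossless test: (B, E, G)⁺ = {B, C, E, F, G, I}, which is a superkey of neither fragment — lossy.
Dependency preservation: C → B, I; D, I → C are not contained in any single fragment, but the restricted closure of each left-hand side across the fragments still reaches the right-hand side; the remaining FDs each lie inside some fragment. All dependencies are preserved.

lossy but dependency-preserving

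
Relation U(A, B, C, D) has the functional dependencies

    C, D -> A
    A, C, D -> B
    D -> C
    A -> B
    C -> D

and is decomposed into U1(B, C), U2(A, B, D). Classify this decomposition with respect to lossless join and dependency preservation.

lossy and not dependency-preserving

Lossless test: (B)⁺ = {B}, which is a superkey of neither fragment — lossy.
Dependency preservation: the restricted closure of {D} across the fragments never reaches {C}, so D → C cannot be enforced without a join — not preserved.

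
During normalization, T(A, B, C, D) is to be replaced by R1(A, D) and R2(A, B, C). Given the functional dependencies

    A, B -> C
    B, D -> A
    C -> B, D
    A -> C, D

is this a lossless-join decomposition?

Common attributes: R1 ∩ R2 = {A}.
Closure of {A}: A → C, D applies, adding C, D; C → B, D applies, adding B. So (A)⁺ = {A, B, C, D}.
This closure contains every attribute of R1, so R1 ∩ R2 → R1. The join is lossless.

Yes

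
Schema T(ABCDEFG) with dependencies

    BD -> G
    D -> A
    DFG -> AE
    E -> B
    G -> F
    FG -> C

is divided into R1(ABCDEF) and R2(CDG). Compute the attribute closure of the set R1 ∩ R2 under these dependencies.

ACD

R1 ∩ R2 = {CD}.
D → A applies, adding A
Closure: {ACD}.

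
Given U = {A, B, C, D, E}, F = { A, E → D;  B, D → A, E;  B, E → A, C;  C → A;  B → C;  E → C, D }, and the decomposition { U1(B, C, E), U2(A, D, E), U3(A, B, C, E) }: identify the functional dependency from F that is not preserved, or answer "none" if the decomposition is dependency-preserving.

Check B, D → A, E: no single fragment contains all of {A, B, D, E}, and the restricted closure of {B, D} across the fragments never reaches {A, E}.
A, E → D is preserved.
B, E → A, C is preserved.
C → A is preserved.
B → C is preserved.
E → C, D is preserved.

B, D → A, E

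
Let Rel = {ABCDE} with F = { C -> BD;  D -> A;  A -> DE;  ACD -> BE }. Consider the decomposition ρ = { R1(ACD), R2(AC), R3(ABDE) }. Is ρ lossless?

No

Chase test. Columns are ABCDE; row i has aⱼ where attribute j ∈ Ri, else bᵢⱼ.
Initial tableau (one row per fragment):
  row 1: a1 b12 a3 a4 b15
  row 2: a1 b22 a3 b24 b25
  row 3: a1 a2 b33 a4 a5
Rows 1 and 2 agree on C; apply C→BD and equate their BD entries.
Rows 1 and 2 agree on A; apply A→DE and equate their DE entries.
Rows 1 and 3 agree on A; apply A→DE and equate their DE entries.
No row becomes fully distinguished — the join is lossy.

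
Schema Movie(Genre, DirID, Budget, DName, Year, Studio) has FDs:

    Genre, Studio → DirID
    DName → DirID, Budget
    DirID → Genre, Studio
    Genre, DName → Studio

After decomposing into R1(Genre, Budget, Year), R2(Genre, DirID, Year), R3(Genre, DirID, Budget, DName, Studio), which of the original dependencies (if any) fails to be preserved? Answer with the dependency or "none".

Genre, Studio → DirID lies within R3.
DName → DirID, Budget lies within R3.
DirID → Genre, Studio lies within R3.
Genre, DName → Studio lies within R3.
Every dependency is enforceable on the fragments, so the decomposition is dependency-preserving.

none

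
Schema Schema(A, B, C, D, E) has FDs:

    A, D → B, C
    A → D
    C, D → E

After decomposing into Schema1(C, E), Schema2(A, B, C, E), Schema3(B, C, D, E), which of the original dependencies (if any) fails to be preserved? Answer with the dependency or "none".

Check A → D: no single fragment contains all of {A, D}, and the restricted closure of {A} across the fragments never reaches {D}.
A, D → B, C is preserved.
C, D → E is preserved.

A → D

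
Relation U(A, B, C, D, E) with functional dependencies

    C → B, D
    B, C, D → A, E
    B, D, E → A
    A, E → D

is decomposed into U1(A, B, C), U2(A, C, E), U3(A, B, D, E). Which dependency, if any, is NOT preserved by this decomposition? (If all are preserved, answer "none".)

none

C → B, D: restricted closure across fragments reaches B, D.
B, C, D → A, E: restricted closure across fragments reaches A, E.
B, D, E → A lies within U3.
A, E → D lies within U3.
Every dependency is enforceable on the fragments, so the decomposition is dependency-preserving.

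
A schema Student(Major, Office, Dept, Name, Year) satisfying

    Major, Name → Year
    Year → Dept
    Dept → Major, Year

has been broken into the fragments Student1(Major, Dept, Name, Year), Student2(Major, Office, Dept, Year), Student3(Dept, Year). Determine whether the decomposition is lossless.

Chase test. Columns are Major, Office, Dept, Name, Year; row i has aⱼ where attribute j ∈ Studenti, else bᵢⱼ.
Initial tableau (one row per fragment):
  row 1: a1 b12 a3 a4 a5
  row 2: a1 a2 a3 b24 a5
  row 3: b31 b32 a3 b34 a5
Rows 1 and 3 agree on Dept; apply Dept→Major, Year and equate their Major, Year entries.
No row becomes fully distinguished — the join is lossy.

No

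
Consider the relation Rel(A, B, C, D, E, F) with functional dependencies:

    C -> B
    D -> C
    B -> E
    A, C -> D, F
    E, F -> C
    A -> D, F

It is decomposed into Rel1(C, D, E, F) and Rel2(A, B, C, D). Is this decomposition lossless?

No

Common attributes: Rel1 ∩ Rel2 = {C, D}.
Closure of {C, D}: C → B applies, adding B; B → E applies, adding E. So (C, D)⁺ = {B, C, D, E}.
The closure contains neither all of Rel1 = {C, D, E, F} nor all of Rel2 = {A, B, C, D}, so the common attributes are not a superkey of either fragment. The join is lossy.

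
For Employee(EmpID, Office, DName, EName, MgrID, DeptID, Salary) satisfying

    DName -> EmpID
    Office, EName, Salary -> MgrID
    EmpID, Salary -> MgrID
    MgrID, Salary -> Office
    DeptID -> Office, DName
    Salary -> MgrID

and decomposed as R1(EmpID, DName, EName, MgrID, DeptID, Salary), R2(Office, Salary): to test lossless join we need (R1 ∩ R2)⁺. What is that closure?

Office, MgrID, Salary

R1 ∩ R2 = {Salary}.
Salary → MgrID applies, adding MgrID
MgrID, Salary → Office applies, adding Office
Closure: {Office, MgrID, Salary}.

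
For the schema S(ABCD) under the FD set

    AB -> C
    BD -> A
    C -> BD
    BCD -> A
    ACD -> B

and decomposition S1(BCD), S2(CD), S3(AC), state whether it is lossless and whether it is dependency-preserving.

lossless but not dependency-preserving

Lossless test (chase): Rows 1 and 2 agree on C; apply C→BD and equate their BD entries. Rows 1 and 3 agree on C; apply C→BD and equate their BD entries. Rows 1 and 2 agree on BCD; apply BCD→A and equate their A entries. Rows 1 and 3 agree on BCD; apply BCD→A and equate their A entries. Row 1 is now all distinguished symbols — the join is lossless.
Dependency preservation: the restricted closure of {AB} across the fragments never reaches {C}, so AB → C cannot be enforced without a join — not preserved.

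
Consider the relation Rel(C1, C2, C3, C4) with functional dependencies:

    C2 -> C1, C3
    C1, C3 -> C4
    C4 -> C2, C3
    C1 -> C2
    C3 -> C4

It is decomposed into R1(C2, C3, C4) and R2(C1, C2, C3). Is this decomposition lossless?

Yes

Common attributes: R1 ∩ R2 = {C2, C3}.
Closure of {C2, C3}: C2 → C1, C3 applies, adding C1; C1, C3 → C4 applies, adding C4. So (C2, C3)⁺ = {C1, C2, C3, C4}.
This closure contains every attribute of R1, so R1 ∩ R2 → R1. The join is lossless.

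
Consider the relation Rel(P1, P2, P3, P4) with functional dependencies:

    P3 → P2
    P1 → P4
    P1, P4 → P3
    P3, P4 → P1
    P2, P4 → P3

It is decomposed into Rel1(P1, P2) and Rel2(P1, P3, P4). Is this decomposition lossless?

Common attributes: Rel1 ∩ Rel2 = {P1}.
Closure of {P1}: P1 → P4 applies, adding P4; P1, P4 → P3 applies, adding P3; P3 → P2 applies, adding P2. So (P1)⁺ = {P1, P2, P3, P4}.
This closure contains every attribute of Rel1, so Rel1 ∩ Rel2 → Rel1. The join is lossless.

Yes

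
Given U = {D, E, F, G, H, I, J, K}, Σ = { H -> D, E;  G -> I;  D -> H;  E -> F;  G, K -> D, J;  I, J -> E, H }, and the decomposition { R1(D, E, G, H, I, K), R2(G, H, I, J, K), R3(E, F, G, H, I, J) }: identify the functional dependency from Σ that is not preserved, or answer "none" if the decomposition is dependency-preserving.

H → D, E lies within R1.
G → I lies within R1.
D → H lies within R1.
E → F lies within R3.
G, K → D, J: restricted closure across fragments reaches D, J.
I, J → E, H lies within R3.
Every dependency is enforceable on the fragments, so the decomposition is dependency-preserving.

none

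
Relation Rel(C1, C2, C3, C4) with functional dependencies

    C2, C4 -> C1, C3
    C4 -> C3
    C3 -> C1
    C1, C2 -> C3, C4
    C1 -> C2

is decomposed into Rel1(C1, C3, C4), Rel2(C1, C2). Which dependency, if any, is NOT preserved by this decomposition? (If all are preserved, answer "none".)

none

C2, C4 → C1, C3: restricted closure across fragments reaches C1, C3.
C4 → C3 lies within Rel1.
C3 → C1 lies within Rel1.
C1, C2 → C3, C4: restricted closure across fragments reaches C3, C4.
C1 → C2 lies within Rel2.
Every dependency is enforceable on the fragments, so the decomposition is dependency-preserving.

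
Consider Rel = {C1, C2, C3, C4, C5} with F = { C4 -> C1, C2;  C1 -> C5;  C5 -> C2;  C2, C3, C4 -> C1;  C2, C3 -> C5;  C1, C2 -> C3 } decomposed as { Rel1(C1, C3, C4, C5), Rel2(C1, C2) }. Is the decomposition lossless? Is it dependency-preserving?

lossless but not dependency-preserving

Lossless test: (C1)⁺ = {C1, C2, C3, C5}, which contains all of one fragment — lossless.
Dependency preservation: the restricted closure of {C5} across the fragments never reaches {C2}, so C5 → C2 cannot be enforced without a join — not preserved.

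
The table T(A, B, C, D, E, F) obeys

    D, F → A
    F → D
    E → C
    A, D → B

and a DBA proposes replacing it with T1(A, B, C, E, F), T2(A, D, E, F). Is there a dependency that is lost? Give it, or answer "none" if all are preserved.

A, D → B

Check A, D → B: no single fragment contains all of {A, B, D}, and the restricted closure of {A, D} across the fragments never reaches {B}.
D, F → A is preserved.
F → D is preserved.
E → C is preserved.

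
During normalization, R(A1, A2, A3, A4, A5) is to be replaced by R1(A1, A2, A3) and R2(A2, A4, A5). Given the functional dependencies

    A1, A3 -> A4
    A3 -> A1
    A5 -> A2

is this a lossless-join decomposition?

No

Common attributes: R1 ∩ R2 = {A2}.
No dependency enlarges {A2}, so (A2)⁺ = {A2}.
The closure contains neither all of R1 = {A1, A2, A3} nor all of R2 = {A2, A4, A5}, so the common attributes are not a superkey of either fragment. The join is lossy.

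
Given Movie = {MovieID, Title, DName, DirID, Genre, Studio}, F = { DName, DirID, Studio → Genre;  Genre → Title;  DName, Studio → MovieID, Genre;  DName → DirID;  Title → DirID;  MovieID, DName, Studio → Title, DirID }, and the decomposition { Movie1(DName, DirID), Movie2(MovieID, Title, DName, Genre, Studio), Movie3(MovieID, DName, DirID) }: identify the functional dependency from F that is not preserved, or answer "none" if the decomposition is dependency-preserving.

Title → DirID

Check Title → DirID: no single fragment contains all of {Title, DirID}, and the restricted closure of {Title} across the fragments never reaches {DirID}.
DName, DirID, Studio → Genre is preserved.
Genre → Title is preserved.
DName, Studio → MovieID, Genre is preserved.
DName → DirID is preserved.
MovieID, DName, Studio → Title, DirID is preserved.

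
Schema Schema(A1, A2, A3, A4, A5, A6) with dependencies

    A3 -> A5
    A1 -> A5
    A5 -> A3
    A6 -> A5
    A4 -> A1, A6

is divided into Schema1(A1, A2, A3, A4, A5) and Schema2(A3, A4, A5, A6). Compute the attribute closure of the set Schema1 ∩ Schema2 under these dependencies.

Schema1 ∩ Schema2 = {A3, A4, A5}.
A4 → A1, A6 applies, adding A1, A6
Closure: {A1, A3, A4, A5, A6}.

A1, A3, A4, A5, A6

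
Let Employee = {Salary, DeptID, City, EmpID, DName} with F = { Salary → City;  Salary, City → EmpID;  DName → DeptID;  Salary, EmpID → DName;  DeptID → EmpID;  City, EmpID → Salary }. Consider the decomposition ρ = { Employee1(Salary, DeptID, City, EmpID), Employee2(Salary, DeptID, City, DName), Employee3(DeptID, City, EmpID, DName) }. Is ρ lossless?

Yes

Chase test. Columns are Salary, DeptID, City, EmpID, DName; row i has aⱼ where attribute j ∈ Employeei, else bᵢⱼ.
Initial tableau (one row per fragment):
  row 1: a1 a2 a3 a4 b15
  row 2: a1 a2 a3 b24 a5
  row 3: b31 a2 a3 a4 a5
Rows 1 and 2 agree on Salary, City; apply Salary, City→EmpID and equate their EmpID entries.
Rows 1 and 2 agree on Salary, EmpID; apply Salary, EmpID→DName and equate their DName entries.
Rows 1 and 3 agree on City, EmpID; apply City, EmpID→Salary and equate their Salary entries.
Row 1 is now all distinguished symbols — the join is lossless.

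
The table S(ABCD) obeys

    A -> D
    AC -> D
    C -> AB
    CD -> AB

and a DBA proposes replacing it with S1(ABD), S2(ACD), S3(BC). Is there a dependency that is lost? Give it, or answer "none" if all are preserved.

none

A → D lies within S1.
AC → D lies within S2.
C → AB: restricted closure across fragments reaches AB.
CD → AB: restricted closure across fragments reaches AB.
Every dependency is enforceable on the fragments, so the decomposition is dependency-preserving.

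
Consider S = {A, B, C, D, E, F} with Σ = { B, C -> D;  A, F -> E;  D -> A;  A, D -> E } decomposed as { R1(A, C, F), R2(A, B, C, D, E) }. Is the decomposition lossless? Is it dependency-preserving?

lossy and not dependency-preserving

Lossless test: (A, C)⁺ = {A, C}, which is a superkey of neither fragment — lossy.
Dependency preservation: the restricted closure of {A, F} across the fragments never reaches {E}, so A, F → E cannot be enforced without a join — not preserved.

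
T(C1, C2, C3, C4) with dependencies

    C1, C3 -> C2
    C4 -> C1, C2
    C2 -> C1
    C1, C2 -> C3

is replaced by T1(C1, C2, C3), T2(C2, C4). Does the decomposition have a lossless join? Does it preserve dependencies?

lossless and dependency-preserving

Lossless test: (C2)⁺ = {C1, C2, C3}, which contains all of one fragment — lossless.
Dependency preservation: C4 → C1, C2 is not contained in any single fragment, but the restricted closure of its left-hand side across the fragments still reaches the right-hand side; the remaining FDs each lie inside some fragment. All dependencies are preserved.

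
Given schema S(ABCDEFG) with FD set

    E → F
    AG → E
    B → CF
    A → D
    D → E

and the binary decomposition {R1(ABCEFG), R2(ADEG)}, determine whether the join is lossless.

Yes

Common attributes: R1 ∩ R2 = {AEG}.
Closure of {AEG}: E → F applies, adding F; A → D applies, adding D. So (AEG)⁺ = {ADEFG}.
This closure contains every attribute of R2, so R1 ∩ R2 → R2. The join is lossless.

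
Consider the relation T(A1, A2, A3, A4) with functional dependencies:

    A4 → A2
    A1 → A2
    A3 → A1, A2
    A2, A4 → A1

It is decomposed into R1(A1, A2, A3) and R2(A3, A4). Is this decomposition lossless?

Common attributes: R1 ∩ R2 = {A3}.
Closure of {A3}: A3 → A1, A2 applies, adding A1, A2. So (A3)⁺ = {A1, A2, A3}.
This closure contains every attribute of R1, so R1 ∩ R2 → R1. The join is lossless.

Yes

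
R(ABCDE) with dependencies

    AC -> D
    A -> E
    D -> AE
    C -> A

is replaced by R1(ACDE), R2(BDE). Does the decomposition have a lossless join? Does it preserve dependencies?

Lossless test: (DE)⁺ = {ADE}, which is a superkey of neither fragment — lossy.
Dependency preservation: every FD's attributes lie within a single fragment, so each can be enforced locally — preserved.

lossy but dependency-preserving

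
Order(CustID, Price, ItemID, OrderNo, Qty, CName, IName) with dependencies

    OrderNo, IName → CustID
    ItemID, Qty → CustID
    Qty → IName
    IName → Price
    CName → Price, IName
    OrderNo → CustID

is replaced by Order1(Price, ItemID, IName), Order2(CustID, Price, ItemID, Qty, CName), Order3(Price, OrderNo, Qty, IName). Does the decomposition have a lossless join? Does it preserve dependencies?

Lossless test (chase): Rows 2 and 3 agree on Qty; apply Qty→IName and equate their IName entries. No row becomes fully distinguished — the join is lossy.
Dependency preservation: the restricted closure of {OrderNo, IName} across the fragments never reaches {CustID}, so OrderNo, IName → CustID cannot be enforced without a join — not preserved.

lossy and not dependency-preserving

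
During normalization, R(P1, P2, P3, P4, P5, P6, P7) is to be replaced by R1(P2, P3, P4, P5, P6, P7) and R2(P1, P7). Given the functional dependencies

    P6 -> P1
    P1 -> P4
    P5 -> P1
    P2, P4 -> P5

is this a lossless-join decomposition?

Common attributes: R1 ∩ R2 = {P7}.
No dependency enlarges {P7}, so (P7)⁺ = {P7}.
The closure contains neither all of R1 = {P2, P3, P4, P5, P6, P7} nor all of R2 = {P1, P7}, so the common attributes are not a superkey of either fragment. The join is lossy.

No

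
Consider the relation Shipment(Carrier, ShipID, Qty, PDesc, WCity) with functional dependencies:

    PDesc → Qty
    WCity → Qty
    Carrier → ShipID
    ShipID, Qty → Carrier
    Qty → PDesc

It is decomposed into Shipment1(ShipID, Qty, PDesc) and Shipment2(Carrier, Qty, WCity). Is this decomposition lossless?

No

Common attributes: Shipment1 ∩ Shipment2 = {Qty}.
Closure of {Qty}: Qty → PDesc applies, adding PDesc. So (Qty)⁺ = {Qty, PDesc}.
The closure contains neither all of Shipment1 = {ShipID, Qty, PDesc} nor all of Shipment2 = {Carrier, Qty, WCity}, so the common attributes are not a superkey of either fragment. The join is lossy.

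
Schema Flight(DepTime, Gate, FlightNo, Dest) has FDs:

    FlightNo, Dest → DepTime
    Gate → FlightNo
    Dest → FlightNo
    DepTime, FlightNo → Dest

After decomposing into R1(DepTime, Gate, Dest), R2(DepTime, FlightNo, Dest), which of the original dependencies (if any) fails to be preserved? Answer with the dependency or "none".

Gate → FlightNo

Check Gate → FlightNo: no single fragment contains all of {Gate, FlightNo}, and the restricted closure of {Gate} across the fragments never reaches {FlightNo}.
FlightNo, Dest → DepTime is preserved.
Dest → FlightNo is preserved.
DepTime, FlightNo → Dest is preserved.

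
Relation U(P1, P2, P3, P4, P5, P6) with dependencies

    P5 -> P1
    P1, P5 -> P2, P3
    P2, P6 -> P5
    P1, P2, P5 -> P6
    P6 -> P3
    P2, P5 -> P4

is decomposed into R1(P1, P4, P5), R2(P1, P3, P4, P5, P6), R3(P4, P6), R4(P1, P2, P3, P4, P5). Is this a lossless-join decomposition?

Yes

Chase test. Columns are P1, P2, P3, P4, P5, P6; row i has aⱼ where attribute j ∈ Ri, else bᵢⱼ.
Initial tableau (one row per fragment):
  row 1: a1 b12 b13 a4 a5 b16
  row 2: a1 b22 a3 a4 a5 a6
  row 3: b31 b32 b33 a4 b35 a6
  row 4: a1 a2 a3 a4 a5 b46
Rows 1 and 2 agree on P1, P5; apply P1, P5→P2, P3 and equate their P2, P3 entries.
Rows 1 and 4 agree on P1, P5; apply P1, P5→P2, P3 and equate their P2, P3 entries.
Rows 1 and 2 agree on P1, P2, P5; apply P1, P2, P5→P6 and equate their P6 entries.
Rows 1 and 4 agree on P1, P2, P5; apply P1, P2, P5→P6 and equate their P6 entries.
Rows 1 and 3 agree on P6; apply P6→P3 and equate their P3 entries.
Row 1 is now all distinguished symbols — the join is lossless.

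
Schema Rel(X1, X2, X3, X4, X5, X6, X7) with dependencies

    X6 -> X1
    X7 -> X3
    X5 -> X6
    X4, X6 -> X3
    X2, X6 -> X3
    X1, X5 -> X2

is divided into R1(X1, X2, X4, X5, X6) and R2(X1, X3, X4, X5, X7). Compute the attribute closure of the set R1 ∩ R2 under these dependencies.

X1, X2, X3, X4, X5, X6

R1 ∩ R2 = {X1, X4, X5}.
X5 → X6 applies, adding X6
X4, X6 → X3 applies, adding X3
X1, X5 → X2 applies, adding X2
Closure: {X1, X2, X3, X4, X5, X6}.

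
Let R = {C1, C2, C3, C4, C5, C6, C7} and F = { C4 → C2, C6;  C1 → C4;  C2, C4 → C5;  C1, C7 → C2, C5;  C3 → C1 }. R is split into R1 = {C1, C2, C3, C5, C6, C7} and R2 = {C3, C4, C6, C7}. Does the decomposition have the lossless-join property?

Yes

Common attributes: R1 ∩ R2 = {C3, C6, C7}.
Closure of {C3, C6, C7}: C3 → C1 applies, adding C1; C1 → C4 applies, adding C4; C1, C7 → C2, C5 applies, adding C2, C5. So (C3, C6, C7)⁺ = {C1, C2, C3, C4, C5, C6, C7}.
This closure contains every attribute of R1, so R1 ∩ R2 → R1. The join is lossless.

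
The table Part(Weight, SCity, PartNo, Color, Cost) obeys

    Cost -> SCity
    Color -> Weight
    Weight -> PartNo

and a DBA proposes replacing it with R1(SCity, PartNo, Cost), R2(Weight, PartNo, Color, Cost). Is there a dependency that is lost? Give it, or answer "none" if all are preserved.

none

Cost → SCity lies within R1.
Color → Weight lies within R2.
Weight → PartNo lies within R2.
Every dependency is enforceable on the fragments, so the decomposition is dependency-preserving.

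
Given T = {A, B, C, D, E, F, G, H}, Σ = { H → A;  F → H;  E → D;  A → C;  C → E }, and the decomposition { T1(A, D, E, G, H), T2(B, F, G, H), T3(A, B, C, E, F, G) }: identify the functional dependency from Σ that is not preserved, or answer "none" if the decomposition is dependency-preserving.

none

H → A lies within T1.
F → H lies within T2.
E → D lies within T1.
A → C lies within T3.
C → E lies within T3.
Every dependency is enforceable on the fragments, so the decomposition is dependency-preserving.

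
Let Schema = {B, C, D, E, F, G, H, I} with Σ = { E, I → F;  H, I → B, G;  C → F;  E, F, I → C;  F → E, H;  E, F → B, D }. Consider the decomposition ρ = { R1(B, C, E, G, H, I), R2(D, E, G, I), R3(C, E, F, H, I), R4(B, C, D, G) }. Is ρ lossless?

Chase test. Columns are B, C, D, E, F, G, H, I; row i has aⱼ where attribute j ∈ Ri, else bᵢⱼ.
Initial tableau (one row per fragment):
  row 1: a1 a2 b13 a4 b15 a6 a7 a8
  row 2: b21 b22 a3 a4 b25 a6 b27 a8
  row 3: b31 a2 b33 a4 a5 b36 a7 a8
  row 4: a1 a2 a3 b44 b45 a6 b47 b48
Rows 1 and 2 agree on E, I; apply E, I→F and equate their F entries.
Rows 1 and 3 agree on E, I; apply E, I→F and equate their F entries.
Rows 1 and 3 agree on H, I; apply H, I→B, G and equate their B, G entries.
Rows 1 and 4 agree on C; apply C→F and equate their F entries.
Rows 1 and 2 agree on E, F, I; apply E, F, I→C and equate their C entries.
Rows 1 and 2 agree on F; apply F→E, H and equate their E, H entries.
Rows 1 and 4 agree on F; apply F→E, H and equate their E, H entries.
Rows 1 and 2 agree on E, F; apply E, F→B, D and equate their B, D entries.
Rows 1 and 3 agree on E, F; apply E, F→B, D and equate their B, D entries.
Row 1 is now all distinguished symbols — the join is lossless.

Yes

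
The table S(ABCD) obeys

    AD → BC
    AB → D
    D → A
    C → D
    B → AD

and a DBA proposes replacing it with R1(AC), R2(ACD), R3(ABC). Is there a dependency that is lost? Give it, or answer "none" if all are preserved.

AD → BC: restricted closure across fragments reaches BC.
AB → D: restricted closure across fragments reaches D.
D → A lies within R2.
C → D lies within R2.
B → AD: restricted closure across fragments reaches AD.
Every dependency is enforceable on the fragments, so the decomposition is dependency-preserving.

none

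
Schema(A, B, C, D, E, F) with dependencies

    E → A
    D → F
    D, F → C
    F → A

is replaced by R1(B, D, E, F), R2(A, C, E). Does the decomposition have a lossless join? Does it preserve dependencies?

Lossless test: (E)⁺ = {A, E}, which is a superkey of neither fragment — lossy.
Dependency preservation: the restricted closure of {D, F} across the fragments never reaches {C}, so D, F → C cannot be enforced without a join — not preserved.

lossy and not dependency-preserving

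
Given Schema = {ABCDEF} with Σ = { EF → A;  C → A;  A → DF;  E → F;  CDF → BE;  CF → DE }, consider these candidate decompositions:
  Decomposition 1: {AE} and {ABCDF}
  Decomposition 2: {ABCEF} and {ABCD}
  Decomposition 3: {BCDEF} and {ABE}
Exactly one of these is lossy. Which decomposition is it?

Decomposition 1

Decomposition 1: common = {A}, closure = {ADF} → lossy.
Decomposition 2: common = {ABC}, closure = {ABCDEF} → lossless.
Decomposition 3: common = {BE}, closure = {ABDEF} → lossless.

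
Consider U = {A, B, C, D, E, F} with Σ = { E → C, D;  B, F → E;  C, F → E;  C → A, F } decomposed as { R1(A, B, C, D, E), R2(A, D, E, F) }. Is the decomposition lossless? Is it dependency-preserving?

Lossless test: (A, D, E)⁺ = {A, C, D, E, F}, which contains all of one fragment — lossless.
Dependency preservation: the restricted closure of {B, F} across the fragments never reaches {E}, so B, F → E cannot be enforced without a join — not preserved.

lossless but not dependency-preserving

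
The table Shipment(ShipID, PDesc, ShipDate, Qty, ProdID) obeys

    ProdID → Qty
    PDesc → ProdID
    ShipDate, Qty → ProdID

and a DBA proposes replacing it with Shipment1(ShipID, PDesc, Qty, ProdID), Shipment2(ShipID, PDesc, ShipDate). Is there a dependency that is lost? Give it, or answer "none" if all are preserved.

ShipDate, Qty → ProdID

Check ShipDate, Qty → ProdID: no single fragment contains all of {ShipDate, Qty, ProdID}, and the restricted closure of {ShipDate, Qty} across the fragments never reaches {ProdID}.
ProdID → Qty is preserved.
PDesc → ProdID is preserved.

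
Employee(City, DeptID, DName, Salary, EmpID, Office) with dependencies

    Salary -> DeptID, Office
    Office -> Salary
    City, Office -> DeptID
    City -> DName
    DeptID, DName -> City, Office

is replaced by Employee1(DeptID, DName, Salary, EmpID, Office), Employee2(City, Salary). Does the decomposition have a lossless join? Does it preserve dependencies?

Lossless test: (Salary)⁺ = {DeptID, Salary, Office}, which is a superkey of neither fragment — lossy.
Dependency preservation: the restricted closure of {City} across the fragments never reaches {DName}, so City → DName cannot be enforced without a join — not preserved.

lossy and not dependency-preserving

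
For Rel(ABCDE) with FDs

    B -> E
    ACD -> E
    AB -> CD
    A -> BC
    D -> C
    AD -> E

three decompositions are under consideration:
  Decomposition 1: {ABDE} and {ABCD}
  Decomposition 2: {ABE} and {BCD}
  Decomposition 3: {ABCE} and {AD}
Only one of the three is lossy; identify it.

Decomposition 2

Decomposition 1: common = {ABD}, closure = {ABCDE} → lossless.
Decomposition 2: common = {B}, closure = {BE} → lossy.
Decomposition 3: common = {A}, closure = {ABCDE} → lossless.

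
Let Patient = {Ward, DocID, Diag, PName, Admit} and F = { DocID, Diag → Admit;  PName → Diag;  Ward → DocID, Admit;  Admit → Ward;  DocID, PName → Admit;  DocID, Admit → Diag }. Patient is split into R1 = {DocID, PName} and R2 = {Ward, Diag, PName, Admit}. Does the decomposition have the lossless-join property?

No

Common attributes: R1 ∩ R2 = {PName}.
Closure of {PName}: PName → Diag applies, adding Diag. So (PName)⁺ = {Diag, PName}.
The closure contains neither all of R1 = {DocID, PName} nor all of R2 = {Ward, Diag, PName, Admit}, so the common attributes are not a superkey of either fragment. The join is lossy.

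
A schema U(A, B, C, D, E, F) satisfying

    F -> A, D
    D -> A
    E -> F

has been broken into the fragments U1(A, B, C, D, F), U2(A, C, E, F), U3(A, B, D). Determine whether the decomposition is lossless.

Chase test. Columns are A, B, C, D, E, F; row i has aⱼ where attribute j ∈ Ui, else bᵢⱼ.
Initial tableau (one row per fragment):
  row 1: a1 a2 a3 a4 b15 a6
  row 2: a1 b22 a3 b24 a5 a6
  row 3: a1 a2 b33 a4 b35 b36
Rows 1 and 2 agree on F; apply F→A, D and equate their A, D entries.
No row becomes fully distinguished — the join is lossy.

No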